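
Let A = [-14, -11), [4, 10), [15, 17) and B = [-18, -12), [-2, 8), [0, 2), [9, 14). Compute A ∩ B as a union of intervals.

[-14, -12) ∪ [4, 8) ∪ [9, 10)

Merge the second list: [-18, -12), [-2, 8), [9, 14).
[-14, -11) ∩ B → [-14, -12).
[4, 10) ∩ B → [4, 8), [9, 10).
[15, 17) meets no B interval.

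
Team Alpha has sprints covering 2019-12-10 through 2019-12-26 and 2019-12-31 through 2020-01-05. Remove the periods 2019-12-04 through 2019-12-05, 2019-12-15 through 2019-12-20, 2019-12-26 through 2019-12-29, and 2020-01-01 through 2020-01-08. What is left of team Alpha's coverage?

2019-12-10 through 2019-12-26 with B removed leaves 2019-12-10 through 2019-12-14, 2019-12-21 through 2019-12-25.
2019-12-31 through 2020-01-05 with B removed leaves 2019-12-31 through 2019-12-31.

2019-12-10 through 2019-12-14, 2019-12-21 through 2019-12-25, 2019-12-31 through 2019-12-31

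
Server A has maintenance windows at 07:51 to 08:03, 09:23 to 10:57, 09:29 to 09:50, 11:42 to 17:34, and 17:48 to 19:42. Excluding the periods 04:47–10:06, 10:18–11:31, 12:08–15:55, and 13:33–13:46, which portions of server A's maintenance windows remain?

Merge the first list: 07:51-08:03, 09:23-10:57, 11:42-17:34, 17:48-19:42.
Merge the second list: 04:47-10:06, 10:18-11:31, 12:08-15:55.
07:51-08:03: fully covered by B → removed.
09:23-10:57 minus B → 10:06-10:18.
11:42-17:34 minus B → 11:42-12:08, 15:55-17:34.
17:48-19:42: no B overlap → unchanged.

10:06-10:18, 11:42-12:08, 15:55-17:34, 17:48-19:42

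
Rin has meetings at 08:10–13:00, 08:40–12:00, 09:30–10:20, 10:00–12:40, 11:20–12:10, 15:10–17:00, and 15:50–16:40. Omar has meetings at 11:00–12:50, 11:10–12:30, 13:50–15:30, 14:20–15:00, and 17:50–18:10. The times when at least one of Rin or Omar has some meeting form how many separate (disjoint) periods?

3

A, merged: 08:10-13:00, 15:10-17:00.
B, merged: 11:00-12:50, 13:50-15:30, 17:50-18:10.
A ∪ B = 08:10-13:00, 13:50-17:00, 17:50-18:10.
That is 3 disjoint pieces.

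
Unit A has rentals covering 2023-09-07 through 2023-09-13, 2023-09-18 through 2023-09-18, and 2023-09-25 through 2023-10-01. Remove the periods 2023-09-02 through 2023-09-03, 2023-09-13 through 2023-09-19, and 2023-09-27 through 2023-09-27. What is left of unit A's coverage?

2023-09-07 through 2023-09-12, 2023-09-25 through 2023-09-26, 2023-09-28 through 2023-10-01

2023-09-07 through 2023-09-13 minus B → 2023-09-07 through 2023-09-12.
2023-09-18 through 2023-09-18: fully covered by B → removed.
2023-09-25 through 2023-10-01 minus B → 2023-09-25 through 2023-09-26, 2023-09-28 through 2023-10-01.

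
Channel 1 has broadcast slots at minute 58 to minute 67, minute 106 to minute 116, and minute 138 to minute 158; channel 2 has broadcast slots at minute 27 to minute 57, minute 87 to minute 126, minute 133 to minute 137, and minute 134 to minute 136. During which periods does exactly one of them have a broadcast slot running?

Second set merges to minute 27 to minute 57, minute 87 to minute 126, minute 133 to minute 137.
A but not B: minute 58 to minute 67, minute 138 to minute 158.
B but not A: minute 27 to minute 57, minute 87 to minute 106, minute 116 to minute 126, minute 133 to minute 137.
Combining gives A △ B.

minute 27 to minute 57, minute 58 to minute 67, minute 87 to minute 106, minute 116 to minute 126, minute 133 to minute 137, minute 138 to minute 158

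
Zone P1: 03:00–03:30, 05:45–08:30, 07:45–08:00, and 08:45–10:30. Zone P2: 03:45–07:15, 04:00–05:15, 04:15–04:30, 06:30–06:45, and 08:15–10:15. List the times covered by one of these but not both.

Merge the first list: 03:00–03:30, 05:45–08:30, 08:45–10:30.
Merge the second list: 03:45–07:15, 08:15–10:15.
A \ B = 03:00–03:30, 07:15–08:15, 10:15–10:30.
B \ A = 03:45–05:45, 08:30–08:45.
Union of the two gives the symmetric difference.

03:00–03:30, 03:45–05:45, 07:15–08:15, 08:30–08:45, 10:15–10:30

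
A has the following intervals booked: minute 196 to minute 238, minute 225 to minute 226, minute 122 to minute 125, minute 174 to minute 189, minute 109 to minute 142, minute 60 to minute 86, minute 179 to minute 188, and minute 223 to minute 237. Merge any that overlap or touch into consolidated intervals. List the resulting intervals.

Sort by start: minute 60 to minute 86, minute 109 to minute 142, minute 122 to minute 125, minute 174 to minute 189, minute 179 to minute 188, minute 196 to minute 238, minute 223 to minute 237, minute 225 to minute 226.
minute 109 to minute 142 is disjoint → start new block.
minute 122 to minute 125 overlaps/touches minute 109 to minute 142 → extend to minute 109 to minute 142.
minute 174 to minute 189 is disjoint → start new block.
minute 179 to minute 188 overlaps/touches minute 174 to minute 189 → extend to minute 174 to minute 189.
minute 196 to minute 238 is disjoint → start new block.
minute 223 to minute 237 overlaps/touches minute 196 to minute 238 → extend to minute 196 to minute 238.
minute 225 to minute 226 overlaps/touches minute 196 to minute 238 → extend to minute 196 to minute 238.

minute 60 to minute 86, minute 109 to minute 142, minute 174 to minute 189, minute 196 to minute 238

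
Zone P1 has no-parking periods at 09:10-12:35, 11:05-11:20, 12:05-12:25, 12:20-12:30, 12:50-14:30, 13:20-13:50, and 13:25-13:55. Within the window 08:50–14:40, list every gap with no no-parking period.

After merging, the occupied span is 09:10-12:35, 12:50-14:30.
Uncovered inside 08:50-14:40: 08:50-09:10, 12:35-12:50, 14:30-14:40.

08:50-09:10, 12:35-12:50, 14:30-14:40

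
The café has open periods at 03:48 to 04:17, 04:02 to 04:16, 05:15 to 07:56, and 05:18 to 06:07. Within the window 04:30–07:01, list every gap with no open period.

Covered (merged): 03:48–04:17, 05:15–07:56.
Complement within 04:30–07:01: 04:30–05:15.

04:30–05:15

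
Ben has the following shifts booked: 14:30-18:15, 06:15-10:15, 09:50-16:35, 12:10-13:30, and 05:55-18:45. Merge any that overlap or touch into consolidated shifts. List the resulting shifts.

05:55–18:45

Sort by start: 05:55–18:45, 06:15–10:15, 09:50–16:35, 12:10–13:30, 14:30–18:15.
06:15–10:15 overlaps/touches 05:55–18:45 → extend to 05:55–18:45.
09:50–16:35 overlaps/touches 05:55–18:45 → extend to 05:55–18:45.
12:10–13:30 overlaps/touches 05:55–18:45 → extend to 05:55–18:45.
14:30–18:15 overlaps/touches 05:55–18:45 → extend to 05:55–18:45.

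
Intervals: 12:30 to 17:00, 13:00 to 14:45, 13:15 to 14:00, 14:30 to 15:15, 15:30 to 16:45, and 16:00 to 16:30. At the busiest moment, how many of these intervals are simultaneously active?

3

At 13:15, 3 of the intervals are simultaneously active.
No point has more.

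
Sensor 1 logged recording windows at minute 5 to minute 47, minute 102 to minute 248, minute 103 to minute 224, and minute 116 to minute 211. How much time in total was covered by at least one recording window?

Merged: minute 5 to minute 47, minute 102 to minute 248.
Lengths: 42 minutes + 146 minutes = 188 minutes.

188 minutes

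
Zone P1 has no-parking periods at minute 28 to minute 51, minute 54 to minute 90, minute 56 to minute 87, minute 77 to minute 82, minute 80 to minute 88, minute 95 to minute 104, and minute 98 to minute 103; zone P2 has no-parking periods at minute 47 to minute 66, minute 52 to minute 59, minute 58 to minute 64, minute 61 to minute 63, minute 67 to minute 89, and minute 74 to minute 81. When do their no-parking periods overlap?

Merge the first list: minute 28 to minute 51, minute 54 to minute 90, minute 95 to minute 104.
Merge the second list: minute 47 to minute 66, minute 67 to minute 89.
minute 28 to minute 51 meets the second set on minute 47 to minute 51.
minute 54 to minute 90 meets the second set on minute 54 to minute 66, minute 67 to minute 89.
minute 95 to minute 104: no overlap with the second set.

minute 47 to minute 51, minute 54 to minute 66, minute 67 to minute 89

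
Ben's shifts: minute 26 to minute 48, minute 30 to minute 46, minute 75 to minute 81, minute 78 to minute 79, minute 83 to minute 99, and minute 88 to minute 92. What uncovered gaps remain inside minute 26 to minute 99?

minute 48 to minute 75, minute 81 to minute 83

The merged coverage is minute 26 to minute 48, minute 75 to minute 81, minute 83 to minute 99.
Gaps within minute 26 to minute 99: minute 48 to minute 75, minute 81 to minute 83.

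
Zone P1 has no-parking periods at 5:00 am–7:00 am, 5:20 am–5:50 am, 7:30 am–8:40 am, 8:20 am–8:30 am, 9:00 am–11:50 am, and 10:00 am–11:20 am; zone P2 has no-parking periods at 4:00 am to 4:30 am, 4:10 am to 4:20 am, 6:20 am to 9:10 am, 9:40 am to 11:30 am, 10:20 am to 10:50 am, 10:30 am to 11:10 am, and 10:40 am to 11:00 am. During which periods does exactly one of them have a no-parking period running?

Merge the first list: 5:00 am–7:00 am, 7:30 am–8:40 am, 9:00 am–11:50 am.
Merge the second list: 4:00 am–4:30 am, 6:20 am–9:10 am, 9:40 am–11:30 am.
A but not B: 5:00 am–6:20 am, 9:10 am–9:40 am, 11:30 am–11:50 am.
B but not A: 4:00 am–4:30 am, 7:00 am–7:30 am, 8:40 am–9:00 am.
Combining gives A △ B.

4:00 am–4:30 am, 5:00 am–6:20 am, 7:00 am–7:30 am, 8:40 am–9:00 am, 9:10 am–9:40 am, 11:30 am–11:50 am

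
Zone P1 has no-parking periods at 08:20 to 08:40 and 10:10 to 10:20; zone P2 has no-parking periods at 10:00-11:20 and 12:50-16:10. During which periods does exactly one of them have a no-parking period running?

08:20–08:40, 10:00–10:10, 10:20–11:20, 12:50–16:10

Only in the first: 08:20–08:40.
Only in the second: 10:00–10:10, 10:20–11:20, 12:50–16:10.
Together these are the periods covered by exactly one.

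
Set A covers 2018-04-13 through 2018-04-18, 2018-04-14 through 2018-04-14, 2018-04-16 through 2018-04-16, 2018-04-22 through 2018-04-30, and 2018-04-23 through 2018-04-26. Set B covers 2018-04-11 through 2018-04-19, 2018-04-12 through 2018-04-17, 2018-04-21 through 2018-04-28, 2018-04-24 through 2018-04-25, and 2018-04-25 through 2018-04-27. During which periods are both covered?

First set merges to 2018-04-13 through 2018-04-18, 2018-04-22 through 2018-04-30.
Second set merges to 2018-04-11 through 2018-04-19, 2018-04-21 through 2018-04-28.
2018-04-13 through 2018-04-18 meets the second set on 2018-04-13 through 2018-04-18.
2018-04-22 through 2018-04-30 meets the second set on 2018-04-22 through 2018-04-28.

2018-04-13 through 2018-04-18, 2018-04-22 through 2018-04-28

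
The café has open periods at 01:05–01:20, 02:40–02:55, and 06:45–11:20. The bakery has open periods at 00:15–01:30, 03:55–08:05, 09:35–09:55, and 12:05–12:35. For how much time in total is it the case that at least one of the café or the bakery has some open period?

A ∪ B = 00:15–01:30, 02:40–02:55, 03:55–11:20, 12:05–12:35.
Total: 1 h 15 min + 15 min + 7 h 25 min + 30 min = 9 h 25 min.

9 h 25 min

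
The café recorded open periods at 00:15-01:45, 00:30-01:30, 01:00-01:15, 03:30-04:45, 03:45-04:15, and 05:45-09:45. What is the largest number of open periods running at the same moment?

3

Walk the sorted start/end points keeping a running depth.
The depth first hits 3 at 01:00.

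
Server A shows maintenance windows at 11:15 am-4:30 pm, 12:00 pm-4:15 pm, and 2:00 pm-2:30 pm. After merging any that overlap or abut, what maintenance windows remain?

12:00 pm-4:15 pm overlaps/touches 11:15 am-4:30 pm → extend to 11:15 am-4:30 pm.
2:00 pm-2:30 pm overlaps/touches 11:15 am-4:30 pm → extend to 11:15 am-4:30 pm.

11:15 am-4:30 pm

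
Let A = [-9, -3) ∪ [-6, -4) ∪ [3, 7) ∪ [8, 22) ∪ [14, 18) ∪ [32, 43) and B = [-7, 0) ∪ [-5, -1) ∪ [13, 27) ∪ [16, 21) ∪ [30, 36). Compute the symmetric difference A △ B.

[-9, -7) ∪ [-3, 0) ∪ [3, 7) ∪ [8, 13) ∪ [22, 27) ∪ [30, 32) ∪ [36, 43)

First set merges to [-9, -3), [3, 7), [8, 22), [32, 43).
Second set merges to [-7, 0), [13, 27), [30, 36).
A but not B: [-9, -7), [3, 7), [8, 13), [36, 43).
B but not A: [-3, 0), [22, 27), [30, 32).
Combining gives A △ B.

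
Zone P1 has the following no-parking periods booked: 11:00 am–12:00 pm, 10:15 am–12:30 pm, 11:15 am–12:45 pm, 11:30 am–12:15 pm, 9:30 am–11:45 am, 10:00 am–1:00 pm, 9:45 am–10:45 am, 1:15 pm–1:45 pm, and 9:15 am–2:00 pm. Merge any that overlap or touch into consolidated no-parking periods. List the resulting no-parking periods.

Sort by start: 9:15 am-2:00 pm, 9:30 am-11:45 am, 9:45 am-10:45 am, 10:00 am-1:00 pm, 10:15 am-12:30 pm, 11:00 am-12:00 pm, 11:15 am-12:45 pm, 11:30 am-12:15 pm, 1:15 pm-1:45 pm.
9:30 am-11:45 am overlaps/touches 9:15 am-2:00 pm → extend to 9:15 am-2:00 pm.
9:45 am-10:45 am overlaps/touches 9:15 am-2:00 pm → extend to 9:15 am-2:00 pm.
10:00 am-1:00 pm overlaps/touches 9:15 am-2:00 pm → extend to 9:15 am-2:00 pm.
10:15 am-12:30 pm overlaps/touches 9:15 am-2:00 pm → extend to 9:15 am-2:00 pm.
11:00 am-12:00 pm overlaps/touches 9:15 am-2:00 pm → extend to 9:15 am-2:00 pm.
11:15 am-12:45 pm overlaps/touches 9:15 am-2:00 pm → extend to 9:15 am-2:00 pm.
11:30 am-12:15 pm overlaps/touches 9:15 am-2:00 pm → extend to 9:15 am-2:00 pm.
1:15 pm-1:45 pm overlaps/touches 9:15 am-2:00 pm → extend to 9:15 am-2:00 pm.

9:15 am-2:00 pm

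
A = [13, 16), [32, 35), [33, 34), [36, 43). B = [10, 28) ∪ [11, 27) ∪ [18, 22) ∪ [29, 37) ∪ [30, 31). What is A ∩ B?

A, merged: [13, 16), [32, 35), [36, 43).
B, merged: [10, 28), [29, 37).
[13, 16) ∩ B → [13, 16).
[32, 35) ∩ B → [32, 35).
[36, 43) ∩ B → [36, 37).

[13, 16) ∪ [32, 35) ∪ [36, 37)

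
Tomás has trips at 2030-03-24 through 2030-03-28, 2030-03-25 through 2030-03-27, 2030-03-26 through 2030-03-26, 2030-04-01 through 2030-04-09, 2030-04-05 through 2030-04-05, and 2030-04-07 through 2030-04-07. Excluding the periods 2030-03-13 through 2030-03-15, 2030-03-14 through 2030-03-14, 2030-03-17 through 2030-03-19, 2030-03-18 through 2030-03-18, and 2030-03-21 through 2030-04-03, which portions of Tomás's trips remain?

2030-04-04 through 2030-04-09

A, merged: 2030-03-24 through 2030-03-28, 2030-04-01 through 2030-04-09.
B, merged: 2030-03-13 through 2030-03-15, 2030-03-17 through 2030-03-19, 2030-03-21 through 2030-04-03.
2030-03-24 through 2030-03-28 lies entirely inside B → drops out.
2030-04-01 through 2030-04-09 with B removed leaves 2030-04-04 through 2030-04-09.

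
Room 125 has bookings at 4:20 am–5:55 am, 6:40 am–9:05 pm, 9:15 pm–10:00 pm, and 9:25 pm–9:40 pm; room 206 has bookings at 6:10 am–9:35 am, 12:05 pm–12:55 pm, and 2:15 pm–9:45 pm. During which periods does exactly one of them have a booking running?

4:20 am–5:55 am, 6:10 am–6:40 am, 9:35 am–12:05 pm, 12:55 pm–2:15 pm, 9:05 pm–9:15 pm, 9:45 pm–10:00 pm

Merge the first list: 4:20 am–5:55 am, 6:40 am–9:05 pm, 9:15 pm–10:00 pm.
A \ B = 4:20 am–5:55 am, 9:35 am–12:05 pm, 12:55 pm–2:15 pm, 9:45 pm–10:00 pm.
B \ A = 6:10 am–6:40 am, 9:05 pm–9:15 pm.
Union of the two gives the symmetric difference.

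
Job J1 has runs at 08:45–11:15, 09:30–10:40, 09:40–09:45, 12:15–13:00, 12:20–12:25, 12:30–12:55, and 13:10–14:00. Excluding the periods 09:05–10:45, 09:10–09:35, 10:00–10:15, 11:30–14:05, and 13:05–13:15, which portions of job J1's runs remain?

A, merged: 08:45–11:15, 12:15–13:00, 13:10–14:00.
B, merged: 09:05–10:45, 11:30–14:05.
08:45–11:15 \ B = 08:45–09:05, 10:45–11:15.
12:15–13:00: entirely removed.
13:10–14:00: entirely removed.

08:45–09:05, 10:45–11:15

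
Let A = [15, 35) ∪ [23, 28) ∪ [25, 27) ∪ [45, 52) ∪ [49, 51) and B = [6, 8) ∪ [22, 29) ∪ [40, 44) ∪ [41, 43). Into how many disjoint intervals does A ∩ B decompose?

1

A, merged: [15, 35), [45, 52).
B, merged: [6, 8), [22, 29), [40, 44).
A ∩ B = [22, 29).
That is 1 disjoint piece.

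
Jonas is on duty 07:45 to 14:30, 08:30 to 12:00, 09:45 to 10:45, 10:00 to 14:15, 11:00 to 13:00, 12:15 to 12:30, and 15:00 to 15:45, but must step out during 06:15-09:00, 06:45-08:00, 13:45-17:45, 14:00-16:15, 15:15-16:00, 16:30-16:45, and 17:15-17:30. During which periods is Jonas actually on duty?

09:00–13:45

Merge the first list: 07:45–14:30, 15:00–15:45.
Merge the second list: 06:15–09:00, 13:45–17:45.
07:45–14:30 minus B → 09:00–13:45.
15:00–15:45: fully covered by B → removed.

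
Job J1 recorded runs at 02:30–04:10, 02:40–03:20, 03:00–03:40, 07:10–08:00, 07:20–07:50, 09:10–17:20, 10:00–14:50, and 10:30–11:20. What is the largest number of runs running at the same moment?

3

Walk the sorted start/end points keeping a running depth.
The depth first hits 3 at 03:00.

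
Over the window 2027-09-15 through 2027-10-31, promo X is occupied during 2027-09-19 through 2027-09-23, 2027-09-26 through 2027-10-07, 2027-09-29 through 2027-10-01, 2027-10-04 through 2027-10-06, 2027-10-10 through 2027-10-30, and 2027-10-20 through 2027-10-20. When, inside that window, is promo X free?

After merging, the occupied span is 2027-09-19 through 2027-09-23, 2027-09-26 through 2027-10-07, 2027-10-10 through 2027-10-30.
Complement within 2027-09-15 through 2027-10-31: 2027-09-15 through 2027-09-18, 2027-09-24 through 2027-09-25, 2027-10-08 through 2027-10-09, 2027-10-31 through 2027-10-31.

2027-09-15 through 2027-09-18, 2027-09-24 through 2027-09-25, 2027-10-08 through 2027-10-09, 2027-10-31 through 2027-10-31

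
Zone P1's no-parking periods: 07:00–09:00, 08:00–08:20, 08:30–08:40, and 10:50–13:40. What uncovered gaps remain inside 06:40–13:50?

After merging, the occupied span is 07:00–09:00, 10:50–13:40.
Gaps within 06:40–13:50: 06:40–07:00, 09:00–10:50, 13:40–13:50.

06:40–07:00, 09:00–10:50, 13:40–13:50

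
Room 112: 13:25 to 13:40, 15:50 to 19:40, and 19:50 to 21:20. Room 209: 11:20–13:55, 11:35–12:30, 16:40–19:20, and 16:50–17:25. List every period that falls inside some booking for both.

13:25-13:40, 16:40-19:20

B, merged: 11:20-13:55, 16:40-19:20.
13:25-13:40 overlaps B on 13:25-13:40.
15:50-19:40 overlaps B on 16:40-19:20.
19:50-21:20 falls entirely outside B.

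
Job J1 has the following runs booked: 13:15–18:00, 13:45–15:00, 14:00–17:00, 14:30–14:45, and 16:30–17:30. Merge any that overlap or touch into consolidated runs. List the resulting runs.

13:15-18:00

13:45-15:00 overlaps/touches 13:15-18:00 → extend to 13:15-18:00.
14:00-17:00 overlaps/touches 13:15-18:00 → extend to 13:15-18:00.
14:30-14:45 overlaps/touches 13:15-18:00 → extend to 13:15-18:00.
16:30-17:30 overlaps/touches 13:15-18:00 → extend to 13:15-18:00.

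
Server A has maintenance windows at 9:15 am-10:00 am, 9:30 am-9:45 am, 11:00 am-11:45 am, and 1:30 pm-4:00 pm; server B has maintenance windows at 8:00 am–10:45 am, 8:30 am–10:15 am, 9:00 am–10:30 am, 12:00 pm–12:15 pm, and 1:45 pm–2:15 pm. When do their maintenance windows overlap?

9:15 am-10:00 am, 1:45 pm-2:15 pm

First set merges to 9:15 am-10:00 am, 11:00 am-11:45 am, 1:30 pm-4:00 pm.
Second set merges to 8:00 am-10:45 am, 12:00 pm-12:15 pm, 1:45 pm-2:15 pm.
9:15 am-10:00 am ∩ B → 9:15 am-10:00 am.
11:00 am-11:45 am meets no B interval.
1:30 pm-4:00 pm ∩ B → 1:45 pm-2:15 pm.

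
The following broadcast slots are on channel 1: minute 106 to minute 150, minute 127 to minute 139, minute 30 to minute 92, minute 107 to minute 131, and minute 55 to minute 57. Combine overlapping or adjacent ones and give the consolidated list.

Sort by start: minute 30 to minute 92, minute 55 to minute 57, minute 106 to minute 150, minute 107 to minute 131, minute 127 to minute 139.
minute 55 to minute 57 overlaps/touches minute 30 to minute 92 → extend to minute 30 to minute 92.
minute 106 to minute 150 is disjoint → start new block.
minute 107 to minute 131 overlaps/touches minute 106 to minute 150 → extend to minute 106 to minute 150.
minute 127 to minute 139 overlaps/touches minute 106 to minute 150 → extend to minute 106 to minute 150.

minute 30 to minute 92, minute 106 to minute 150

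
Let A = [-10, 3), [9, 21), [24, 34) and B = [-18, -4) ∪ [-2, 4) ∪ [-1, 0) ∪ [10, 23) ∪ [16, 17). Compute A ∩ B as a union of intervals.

[-10, -4) ∪ [-2, 3) ∪ [10, 21)

Merge the second list: [-18, -4), [-2, 4), [10, 23).
[-10, 3) ∩ B → [-10, -4), [-2, 3).
[9, 21) ∩ B → [10, 21).
[24, 34) meets no B interval.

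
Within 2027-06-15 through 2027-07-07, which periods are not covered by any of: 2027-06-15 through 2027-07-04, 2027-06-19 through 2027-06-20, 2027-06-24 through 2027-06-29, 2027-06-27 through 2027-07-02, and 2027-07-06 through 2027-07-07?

Covered (merged): 2027-06-15 through 2027-07-04, 2027-07-06 through 2027-07-07.
Gaps within 2027-06-15 through 2027-07-07: 2027-07-05 through 2027-07-05.

2027-07-05 through 2027-07-05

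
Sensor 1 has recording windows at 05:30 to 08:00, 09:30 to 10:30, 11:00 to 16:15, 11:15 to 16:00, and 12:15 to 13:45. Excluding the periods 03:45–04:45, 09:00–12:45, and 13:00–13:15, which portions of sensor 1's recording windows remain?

First set merges to 05:30-08:00, 09:30-10:30, 11:00-16:15.
05:30-08:00: nothing removed.
09:30-10:30: entirely removed.
11:00-16:15 \ B = 12:45-13:00, 13:15-16:15.

05:30-08:00, 12:45-13:00, 13:15-16:15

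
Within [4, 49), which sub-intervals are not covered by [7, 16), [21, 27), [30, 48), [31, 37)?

After merging, the occupied span is [7, 16), [21, 27), [30, 48).
Gaps within [4, 49): [4, 7), [16, 21), [27, 30), [48, 49).

[4, 7) ∪ [16, 21) ∪ [27, 30) ∪ [48, 49)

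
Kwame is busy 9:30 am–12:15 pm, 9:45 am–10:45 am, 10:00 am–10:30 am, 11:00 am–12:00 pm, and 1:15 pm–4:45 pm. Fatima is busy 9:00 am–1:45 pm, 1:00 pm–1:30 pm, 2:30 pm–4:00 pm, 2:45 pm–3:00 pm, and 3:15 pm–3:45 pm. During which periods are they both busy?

9:30 am–12:15 pm, 1:15 pm–1:45 pm, 2:30 pm–4:00 pm

A, merged: 9:30 am–12:15 pm, 1:15 pm–4:45 pm.
B, merged: 9:00 am–1:45 pm, 2:30 pm–4:00 pm.
9:30 am–12:15 pm ∩ B → 9:30 am–12:15 pm.
1:15 pm–4:45 pm ∩ B → 1:15 pm–1:45 pm, 2:30 pm–4:00 pm.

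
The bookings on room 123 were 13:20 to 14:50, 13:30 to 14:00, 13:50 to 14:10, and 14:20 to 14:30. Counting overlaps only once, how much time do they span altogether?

Merged: 13:20–14:50.
Length: 1 h 30 min.

1 h 30 min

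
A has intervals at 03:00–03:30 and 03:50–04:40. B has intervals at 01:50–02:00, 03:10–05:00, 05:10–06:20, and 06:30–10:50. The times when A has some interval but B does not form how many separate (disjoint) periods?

A \ B = 03:00-03:10.
That is 1 disjoint piece.

1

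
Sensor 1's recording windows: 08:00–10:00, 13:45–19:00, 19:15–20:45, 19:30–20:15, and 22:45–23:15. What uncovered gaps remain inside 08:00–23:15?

After merging, the occupied span is 08:00–10:00, 13:45–19:00, 19:15–20:45, 22:45–23:15.
Complement within 08:00–23:15: 10:00–13:45, 19:00–19:15, 20:45–22:45.

10:00–13:45, 19:00–19:15, 20:45–22:45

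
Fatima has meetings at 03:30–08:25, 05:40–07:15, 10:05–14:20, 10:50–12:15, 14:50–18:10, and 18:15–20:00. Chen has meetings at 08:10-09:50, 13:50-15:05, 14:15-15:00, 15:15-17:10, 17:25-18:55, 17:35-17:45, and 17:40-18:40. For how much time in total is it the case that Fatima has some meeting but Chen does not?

A, merged: 03:30–08:25, 10:05–14:20, 14:50–18:10, 18:15–20:00.
B, merged: 08:10–09:50, 13:50–15:05, 15:15–17:10, 17:25–18:55.
A \ B = 03:30–08:10, 10:05–13:50, 15:05–15:15, 17:10–17:25, 18:55–20:00.
Total: 4 h 40 min + 3 h 45 min + 10 min + 15 min + 1 h 5 min = 9 h 55 min.

9 h 55 min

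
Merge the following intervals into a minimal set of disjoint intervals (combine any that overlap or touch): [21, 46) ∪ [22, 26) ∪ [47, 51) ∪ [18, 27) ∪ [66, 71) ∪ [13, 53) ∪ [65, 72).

[13, 53) ∪ [65, 72)

Sort by start: [13, 53), [18, 27), [21, 46), [22, 26), [47, 51), [65, 72), [66, 71).
[18, 27) overlaps/touches [13, 53) → extend to [13, 53).
[21, 46) overlaps/touches [13, 53) → extend to [13, 53).
[22, 26) overlaps/touches [13, 53) → extend to [13, 53).
[47, 51) overlaps/touches [13, 53) → extend to [13, 53).
[65, 72) is disjoint → start new block.
[66, 71) overlaps/touches [65, 72) → extend to [65, 72).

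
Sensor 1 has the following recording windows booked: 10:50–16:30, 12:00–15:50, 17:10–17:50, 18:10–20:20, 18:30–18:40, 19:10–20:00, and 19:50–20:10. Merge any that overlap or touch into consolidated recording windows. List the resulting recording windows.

10:50-16:30, 17:10-17:50, 18:10-20:20

12:00-15:50 overlaps/touches 10:50-16:30 → extend to 10:50-16:30.
17:10-17:50 is disjoint → start new block.
18:10-20:20 is disjoint → start new block.
18:30-18:40 overlaps/touches 18:10-20:20 → extend to 18:10-20:20.
19:10-20:00 overlaps/touches 18:10-20:20 → extend to 18:10-20:20.
19:50-20:10 overlaps/touches 18:10-20:20 → extend to 18:10-20:20.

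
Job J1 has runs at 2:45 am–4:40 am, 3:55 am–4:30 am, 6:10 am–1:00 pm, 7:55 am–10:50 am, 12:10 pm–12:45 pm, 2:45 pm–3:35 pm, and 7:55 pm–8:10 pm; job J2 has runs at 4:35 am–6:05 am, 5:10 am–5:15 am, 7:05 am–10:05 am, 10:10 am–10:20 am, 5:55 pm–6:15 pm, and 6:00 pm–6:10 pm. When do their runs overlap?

First set merges to 2:45 am-4:40 am, 6:10 am-1:00 pm, 2:45 pm-3:35 pm, 7:55 pm-8:10 pm.
Second set merges to 4:35 am-6:05 am, 7:05 am-10:05 am, 10:10 am-10:20 am, 5:55 pm-6:15 pm.
2:45 am-4:40 am overlaps B on 4:35 am-4:40 am.
6:10 am-1:00 pm overlaps B on 7:05 am-10:05 am, 10:10 am-10:20 am.
2:45 pm-3:35 pm falls entirely outside B.
7:55 pm-8:10 pm falls entirely outside B.

4:35 am-4:40 am, 7:05 am-10:05 am, 10:10 am-10:20 am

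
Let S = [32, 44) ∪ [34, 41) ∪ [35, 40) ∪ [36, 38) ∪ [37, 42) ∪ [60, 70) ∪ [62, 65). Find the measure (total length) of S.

Merged: [32, 44), [60, 70).
Lengths: 12 + 10 = 22.

22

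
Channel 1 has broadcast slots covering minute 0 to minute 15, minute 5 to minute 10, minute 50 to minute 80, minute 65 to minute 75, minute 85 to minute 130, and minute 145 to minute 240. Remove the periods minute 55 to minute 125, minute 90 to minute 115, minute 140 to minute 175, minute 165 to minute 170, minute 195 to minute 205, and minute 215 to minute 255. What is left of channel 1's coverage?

minute 0 to minute 15, minute 50 to minute 55, minute 125 to minute 130, minute 175 to minute 195, minute 205 to minute 215

First set merges to minute 0 to minute 15, minute 50 to minute 80, minute 85 to minute 130, minute 145 to minute 240.
Second set merges to minute 55 to minute 125, minute 140 to minute 175, minute 195 to minute 205, minute 215 to minute 255.
minute 0 to minute 15: no B overlap → unchanged.
minute 50 to minute 80 minus B → minute 50 to minute 55.
minute 85 to minute 130 minus B → minute 125 to minute 130.
minute 145 to minute 240 minus B → minute 175 to minute 195, minute 205 to minute 215.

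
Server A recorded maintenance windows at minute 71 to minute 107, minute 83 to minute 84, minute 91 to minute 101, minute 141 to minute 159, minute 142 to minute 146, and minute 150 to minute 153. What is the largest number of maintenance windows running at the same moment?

2

Walk the sorted start/end points keeping a running depth.
The depth first hits 2 at minute 83.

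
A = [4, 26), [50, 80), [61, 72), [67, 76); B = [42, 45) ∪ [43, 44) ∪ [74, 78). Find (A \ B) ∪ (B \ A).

[4, 26) ∪ [42, 45) ∪ [50, 74) ∪ [78, 80)

First set merges to [4, 26), [50, 80).
Second set merges to [42, 45), [74, 78).
A but not B: [4, 26), [50, 74), [78, 80).
B but not A: [42, 45).
Combining gives A △ B.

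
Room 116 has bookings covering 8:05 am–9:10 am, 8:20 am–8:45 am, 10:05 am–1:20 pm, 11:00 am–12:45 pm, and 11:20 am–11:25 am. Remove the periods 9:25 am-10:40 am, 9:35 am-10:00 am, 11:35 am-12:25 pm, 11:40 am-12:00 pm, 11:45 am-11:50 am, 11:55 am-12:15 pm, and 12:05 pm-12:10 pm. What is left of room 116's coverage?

First set merges to 8:05 am-9:10 am, 10:05 am-1:20 pm.
Second set merges to 9:25 am-10:40 am, 11:35 am-12:25 pm.
8:05 am-9:10 am is untouched.
10:05 am-1:20 pm with B removed leaves 10:40 am-11:35 am, 12:25 pm-1:20 pm.

8:05 am-9:10 am, 10:40 am-11:35 am, 12:25 pm-1:20 pm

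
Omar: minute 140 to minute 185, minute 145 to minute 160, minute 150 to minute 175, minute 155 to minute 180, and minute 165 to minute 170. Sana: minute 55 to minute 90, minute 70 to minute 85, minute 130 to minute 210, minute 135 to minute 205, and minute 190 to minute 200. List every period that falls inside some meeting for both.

minute 140 to minute 185

A, merged: minute 140 to minute 185.
B, merged: minute 55 to minute 90, minute 130 to minute 210.
minute 140 to minute 185 overlaps B on minute 140 to minute 185.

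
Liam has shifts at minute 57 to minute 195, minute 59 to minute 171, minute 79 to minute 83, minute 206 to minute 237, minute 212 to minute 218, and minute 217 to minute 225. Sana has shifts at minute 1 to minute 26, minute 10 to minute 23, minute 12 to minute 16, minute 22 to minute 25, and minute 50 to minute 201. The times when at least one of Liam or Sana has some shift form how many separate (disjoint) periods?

Merge the first list: minute 57 to minute 195, minute 206 to minute 237.
Merge the second list: minute 1 to minute 26, minute 50 to minute 201.
A ∪ B = minute 1 to minute 26, minute 50 to minute 201, minute 206 to minute 237.
That is 3 disjoint pieces.

3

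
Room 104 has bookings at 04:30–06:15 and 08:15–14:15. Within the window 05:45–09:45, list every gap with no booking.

Covered (merged): 04:30-06:15, 08:15-14:15.
Complement within 05:45-09:45: 06:15-08:15.

06:15-08:15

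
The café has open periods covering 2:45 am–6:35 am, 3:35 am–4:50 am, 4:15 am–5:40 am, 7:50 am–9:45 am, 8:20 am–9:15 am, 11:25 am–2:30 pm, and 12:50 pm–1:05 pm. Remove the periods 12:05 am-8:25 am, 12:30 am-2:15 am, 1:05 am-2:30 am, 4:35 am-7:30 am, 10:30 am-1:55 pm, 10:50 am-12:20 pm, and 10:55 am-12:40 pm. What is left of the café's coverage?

8:25 am–9:45 am, 1:55 pm–2:30 pm

First set merges to 2:45 am–6:35 am, 7:50 am–9:45 am, 11:25 am–2:30 pm.
Second set merges to 12:05 am–8:25 am, 10:30 am–1:55 pm.
2:45 am–6:35 am: fully covered by B → removed.
7:50 am–9:45 am minus B → 8:25 am–9:45 am.
11:25 am–2:30 pm minus B → 1:55 pm–2:30 pm.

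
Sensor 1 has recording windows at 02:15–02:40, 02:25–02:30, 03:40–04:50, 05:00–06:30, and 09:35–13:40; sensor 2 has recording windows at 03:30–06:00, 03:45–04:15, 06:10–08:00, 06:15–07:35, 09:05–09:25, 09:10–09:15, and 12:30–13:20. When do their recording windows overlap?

03:40–04:50, 05:00–06:00, 06:10–06:30, 12:30–13:20

Merge the first list: 02:15–02:40, 03:40–04:50, 05:00–06:30, 09:35–13:40.
Merge the second list: 03:30–06:00, 06:10–08:00, 09:05–09:25, 12:30–13:20.
02:15–02:40: no overlap with the second set.
03:40–04:50 meets the second set on 03:40–04:50.
05:00–06:30 meets the second set on 05:00–06:00, 06:10–06:30.
09:35–13:40 meets the second set on 12:30–13:20.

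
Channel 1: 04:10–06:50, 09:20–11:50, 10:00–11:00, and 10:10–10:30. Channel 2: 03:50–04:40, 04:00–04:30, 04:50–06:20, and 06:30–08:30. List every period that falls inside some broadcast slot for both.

04:10–04:40, 04:50–06:20, 06:30–06:50

First set merges to 04:10–06:50, 09:20–11:50.
Second set merges to 03:50–04:40, 04:50–06:20, 06:30–08:30.
04:10–06:50 ∩ B → 04:10–04:40, 04:50–06:20, 06:30–06:50.
09:20–11:50 meets no B interval.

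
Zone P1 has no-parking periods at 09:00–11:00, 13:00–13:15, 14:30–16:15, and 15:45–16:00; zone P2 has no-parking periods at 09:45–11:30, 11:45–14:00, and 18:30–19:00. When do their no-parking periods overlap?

09:45–11:00, 13:00–13:15

First set merges to 09:00–11:00, 13:00–13:15, 14:30–16:15.
09:00–11:00 meets the second set on 09:45–11:00.
13:00–13:15 meets the second set on 13:00–13:15.
14:30–16:15: no overlap with the second set.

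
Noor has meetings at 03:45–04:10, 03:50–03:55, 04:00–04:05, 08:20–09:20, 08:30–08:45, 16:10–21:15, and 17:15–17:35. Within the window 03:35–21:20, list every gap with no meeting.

Covered (merged): 03:45–04:10, 08:20–09:20, 16:10–21:15.
Uncovered inside 03:35–21:20: 03:35–03:45, 04:10–08:20, 09:20–16:10, 21:15–21:20.

03:35–03:45, 04:10–08:20, 09:20–16:10, 21:15–21:20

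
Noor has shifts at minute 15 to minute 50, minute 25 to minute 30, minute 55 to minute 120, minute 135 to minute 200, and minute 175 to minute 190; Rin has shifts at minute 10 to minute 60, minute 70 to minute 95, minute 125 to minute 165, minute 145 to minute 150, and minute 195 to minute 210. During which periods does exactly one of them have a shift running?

A, merged: minute 15 to minute 50, minute 55 to minute 120, minute 135 to minute 200.
B, merged: minute 10 to minute 60, minute 70 to minute 95, minute 125 to minute 165, minute 195 to minute 210.
A but not B: minute 60 to minute 70, minute 95 to minute 120, minute 165 to minute 195.
B but not A: minute 10 to minute 15, minute 50 to minute 55, minute 125 to minute 135, minute 200 to minute 210.
Combining gives A △ B.

minute 10 to minute 15, minute 50 to minute 55, minute 60 to minute 70, minute 95 to minute 120, minute 125 to minute 135, minute 165 to minute 195, minute 200 to minute 210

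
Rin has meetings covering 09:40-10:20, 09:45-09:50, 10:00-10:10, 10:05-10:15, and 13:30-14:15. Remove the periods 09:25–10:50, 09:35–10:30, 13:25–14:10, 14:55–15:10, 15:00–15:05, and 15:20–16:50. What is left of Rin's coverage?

Merge the first list: 09:40-10:20, 13:30-14:15.
Merge the second list: 09:25-10:50, 13:25-14:10, 14:55-15:10, 15:20-16:50.
09:40-10:20: entirely removed.
13:30-14:15 \ B = 14:10-14:15.

14:10-14:15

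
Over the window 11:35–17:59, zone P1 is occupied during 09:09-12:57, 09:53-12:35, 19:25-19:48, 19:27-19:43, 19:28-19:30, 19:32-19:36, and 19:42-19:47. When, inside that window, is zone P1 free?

After merging, the occupied span is 09:09-12:57, 19:25-19:48.
Complement within 11:35-17:59: 12:57-17:59.

12:57-17:59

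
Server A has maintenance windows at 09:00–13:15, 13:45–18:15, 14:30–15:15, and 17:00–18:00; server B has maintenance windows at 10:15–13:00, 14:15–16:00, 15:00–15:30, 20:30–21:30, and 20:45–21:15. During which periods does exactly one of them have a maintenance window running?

First set merges to 09:00-13:15, 13:45-18:15.
Second set merges to 10:15-13:00, 14:15-16:00, 20:30-21:30.
Only in the first: 09:00-10:15, 13:00-13:15, 13:45-14:15, 16:00-18:15.
Only in the second: 20:30-21:30.
Together these are the periods covered by exactly one.

09:00-10:15, 13:00-13:15, 13:45-14:15, 16:00-18:15, 20:30-21:30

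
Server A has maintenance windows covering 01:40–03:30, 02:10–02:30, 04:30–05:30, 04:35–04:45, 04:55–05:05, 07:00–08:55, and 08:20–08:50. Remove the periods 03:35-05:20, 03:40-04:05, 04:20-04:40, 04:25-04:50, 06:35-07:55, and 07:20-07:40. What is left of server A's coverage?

01:40-03:30, 05:20-05:30, 07:55-08:55

First set merges to 01:40-03:30, 04:30-05:30, 07:00-08:55.
Second set merges to 03:35-05:20, 06:35-07:55.
01:40-03:30: no B overlap → unchanged.
04:30-05:30 minus B → 05:20-05:30.
07:00-08:55 minus B → 07:55-08:55.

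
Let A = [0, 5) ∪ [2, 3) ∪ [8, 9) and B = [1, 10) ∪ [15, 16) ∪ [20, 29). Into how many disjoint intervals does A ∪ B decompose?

First set merges to [0, 5), [8, 9).
A ∪ B = [0, 10), [15, 16), [20, 29).
That is 3 disjoint pieces.

3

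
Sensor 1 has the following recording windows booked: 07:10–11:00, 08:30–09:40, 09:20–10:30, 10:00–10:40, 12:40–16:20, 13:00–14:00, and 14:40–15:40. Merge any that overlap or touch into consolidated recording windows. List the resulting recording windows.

08:30–09:40 overlaps/touches 07:10–11:00 → extend to 07:10–11:00.
09:20–10:30 overlaps/touches 07:10–11:00 → extend to 07:10–11:00.
10:00–10:40 overlaps/touches 07:10–11:00 → extend to 07:10–11:00.
12:40–16:20 is disjoint → start new block.
13:00–14:00 overlaps/touches 12:40–16:20 → extend to 12:40–16:20.
14:40–15:40 overlaps/touches 12:40–16:20 → extend to 12:40–16:20.

07:10–11:00, 12:40–16:20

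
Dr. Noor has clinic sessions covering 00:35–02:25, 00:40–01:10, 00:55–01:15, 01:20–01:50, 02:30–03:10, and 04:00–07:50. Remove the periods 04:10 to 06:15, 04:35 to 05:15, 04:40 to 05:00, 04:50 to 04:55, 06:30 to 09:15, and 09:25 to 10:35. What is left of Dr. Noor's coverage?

Merge the first list: 00:35-02:25, 02:30-03:10, 04:00-07:50.
Merge the second list: 04:10-06:15, 06:30-09:15, 09:25-10:35.
00:35-02:25: nothing removed.
02:30-03:10: nothing removed.
04:00-07:50 \ B = 04:00-04:10, 06:15-06:30.

00:35-02:25, 02:30-03:10, 04:00-04:10, 06:15-06:30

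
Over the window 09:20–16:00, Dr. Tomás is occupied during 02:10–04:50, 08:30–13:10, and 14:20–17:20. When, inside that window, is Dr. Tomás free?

13:10–14:20

The merged coverage is 02:10–04:50, 08:30–13:10, 14:20–17:20.
Complement within 09:20–16:00: 13:10–14:20.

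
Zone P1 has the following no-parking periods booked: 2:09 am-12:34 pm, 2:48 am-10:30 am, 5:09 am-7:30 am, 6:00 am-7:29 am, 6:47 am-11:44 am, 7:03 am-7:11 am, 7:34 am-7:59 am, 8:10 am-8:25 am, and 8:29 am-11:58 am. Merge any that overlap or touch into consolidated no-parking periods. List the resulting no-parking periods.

2:09 am–12:34 pm

2:48 am–10:30 am overlaps/touches 2:09 am–12:34 pm → extend to 2:09 am–12:34 pm.
5:09 am–7:30 am overlaps/touches 2:09 am–12:34 pm → extend to 2:09 am–12:34 pm.
6:00 am–7:29 am overlaps/touches 2:09 am–12:34 pm → extend to 2:09 am–12:34 pm.
6:47 am–11:44 am overlaps/touches 2:09 am–12:34 pm → extend to 2:09 am–12:34 pm.
7:03 am–7:11 am overlaps/touches 2:09 am–12:34 pm → extend to 2:09 am–12:34 pm.
7:34 am–7:59 am overlaps/touches 2:09 am–12:34 pm → extend to 2:09 am–12:34 pm.
8:10 am–8:25 am overlaps/touches 2:09 am–12:34 pm → extend to 2:09 am–12:34 pm.
8:29 am–11:58 am overlaps/touches 2:09 am–12:34 pm → extend to 2:09 am–12:34 pm.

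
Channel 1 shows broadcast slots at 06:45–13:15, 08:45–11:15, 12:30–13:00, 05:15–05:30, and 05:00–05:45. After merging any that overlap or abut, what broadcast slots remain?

Sort by start: 05:00–05:45, 05:15–05:30, 06:45–13:15, 08:45–11:15, 12:30–13:00.
05:15–05:30 overlaps/touches 05:00–05:45 → extend to 05:00–05:45.
06:45–13:15 is disjoint → start new block.
08:45–11:15 overlaps/touches 06:45–13:15 → extend to 06:45–13:15.
12:30–13:00 overlaps/touches 06:45–13:15 → extend to 06:45–13:15.

05:00–05:45, 06:45–13:15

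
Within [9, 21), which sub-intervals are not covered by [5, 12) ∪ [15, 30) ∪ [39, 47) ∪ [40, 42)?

Covered (merged): [5, 12), [15, 30), [39, 47).
Complement within [9, 21): [12, 15).

[12, 15)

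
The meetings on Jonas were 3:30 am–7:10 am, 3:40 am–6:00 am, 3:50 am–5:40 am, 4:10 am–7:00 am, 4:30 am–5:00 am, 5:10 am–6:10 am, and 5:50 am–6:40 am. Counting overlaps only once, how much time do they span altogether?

Merged: 3:30 am-7:10 am.
Length: 3 h 40 min.

3 h 40 min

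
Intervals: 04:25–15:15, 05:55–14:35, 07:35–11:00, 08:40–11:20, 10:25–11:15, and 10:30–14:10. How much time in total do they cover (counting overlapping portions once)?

10 h 50 min

Merged: 04:25–15:15.
Length: 10 h 50 min.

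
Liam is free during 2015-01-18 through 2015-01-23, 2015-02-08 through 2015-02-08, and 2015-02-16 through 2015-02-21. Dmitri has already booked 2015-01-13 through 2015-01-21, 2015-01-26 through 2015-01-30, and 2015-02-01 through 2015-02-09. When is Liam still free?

2015-01-18 through 2015-01-23 \ B = 2015-01-22 through 2015-01-23.
2015-02-08 through 2015-02-08: entirely removed.
2015-02-16 through 2015-02-21: nothing removed.

2015-01-22 through 2015-01-23, 2015-02-16 through 2015-02-21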